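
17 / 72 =0.24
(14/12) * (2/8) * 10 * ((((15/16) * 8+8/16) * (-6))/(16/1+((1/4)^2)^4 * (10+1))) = -9175040/1048587 = -8.75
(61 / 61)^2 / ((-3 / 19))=-19/3 = -6.33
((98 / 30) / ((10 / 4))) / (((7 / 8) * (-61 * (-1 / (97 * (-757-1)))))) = -8234912/4575 = -1799.98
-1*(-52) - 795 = -743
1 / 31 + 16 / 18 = 257/279 = 0.92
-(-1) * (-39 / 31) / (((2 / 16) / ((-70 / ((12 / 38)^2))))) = 657020/93 = 7064.73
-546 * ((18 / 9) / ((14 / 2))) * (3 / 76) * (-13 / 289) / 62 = 1521/340442 = 0.00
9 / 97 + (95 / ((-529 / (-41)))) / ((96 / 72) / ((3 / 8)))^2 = 35478279/52544512 = 0.68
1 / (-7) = -1/7 = -0.14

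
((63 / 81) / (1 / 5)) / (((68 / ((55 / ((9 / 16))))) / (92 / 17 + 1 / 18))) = 6441050/210681 = 30.57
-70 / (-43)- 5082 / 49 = -30728/301 = -102.09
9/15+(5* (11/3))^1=284/15 = 18.93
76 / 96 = 19/24 = 0.79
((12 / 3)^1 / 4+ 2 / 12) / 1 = 7/6 = 1.17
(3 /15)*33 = 33/5 = 6.60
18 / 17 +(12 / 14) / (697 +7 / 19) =835719/788375 = 1.06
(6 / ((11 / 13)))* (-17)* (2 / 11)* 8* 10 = -1753.39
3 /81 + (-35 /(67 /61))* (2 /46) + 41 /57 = -497347/790533 = -0.63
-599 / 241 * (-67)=166.53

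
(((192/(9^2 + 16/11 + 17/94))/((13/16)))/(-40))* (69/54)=-66176/724425 = -0.09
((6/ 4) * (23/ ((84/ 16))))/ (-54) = -23/189 = -0.12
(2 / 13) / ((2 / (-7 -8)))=-15/13 = -1.15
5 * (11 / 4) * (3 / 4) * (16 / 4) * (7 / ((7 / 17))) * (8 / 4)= 2805/2 = 1402.50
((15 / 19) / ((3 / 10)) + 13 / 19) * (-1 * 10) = -630/19 = -33.16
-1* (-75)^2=-5625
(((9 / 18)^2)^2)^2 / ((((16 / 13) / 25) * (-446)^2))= 325/814759936 = 0.00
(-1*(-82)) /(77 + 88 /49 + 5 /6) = 588/571 = 1.03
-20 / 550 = -2/55 = -0.04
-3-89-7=-99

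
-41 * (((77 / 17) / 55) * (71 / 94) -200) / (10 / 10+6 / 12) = 21832541/3995 = 5464.97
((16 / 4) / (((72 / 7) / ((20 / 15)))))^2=196/729 = 0.27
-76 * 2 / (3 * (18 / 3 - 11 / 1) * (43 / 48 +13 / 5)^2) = 583680/703921 = 0.83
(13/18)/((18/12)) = 13/27 = 0.48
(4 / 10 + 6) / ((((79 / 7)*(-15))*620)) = -56/918375 = 0.00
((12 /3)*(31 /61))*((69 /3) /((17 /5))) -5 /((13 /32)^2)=-2899500/175253 = -16.54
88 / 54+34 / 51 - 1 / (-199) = 12365/5373 = 2.30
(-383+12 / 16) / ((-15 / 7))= 10703/60 = 178.38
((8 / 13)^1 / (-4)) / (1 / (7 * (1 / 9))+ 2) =-14/299 = -0.05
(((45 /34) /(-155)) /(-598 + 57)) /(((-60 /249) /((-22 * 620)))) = 8217/9197 = 0.89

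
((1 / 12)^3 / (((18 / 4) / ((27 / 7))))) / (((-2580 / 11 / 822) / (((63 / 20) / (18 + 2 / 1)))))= -1507/5504000 = 0.00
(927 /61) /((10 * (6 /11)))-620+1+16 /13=-9753633/15860 = -614.98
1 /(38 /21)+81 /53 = 4191/2014 = 2.08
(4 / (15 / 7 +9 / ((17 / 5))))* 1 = 0.84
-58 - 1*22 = -80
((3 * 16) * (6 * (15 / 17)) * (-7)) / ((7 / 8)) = -34560/17 = -2032.94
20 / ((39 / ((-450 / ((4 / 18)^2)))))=-60750/13 = -4673.08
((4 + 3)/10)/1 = 7/10 = 0.70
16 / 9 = 1.78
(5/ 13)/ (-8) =-5/104 = -0.05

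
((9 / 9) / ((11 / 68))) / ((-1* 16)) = -17/44 = -0.39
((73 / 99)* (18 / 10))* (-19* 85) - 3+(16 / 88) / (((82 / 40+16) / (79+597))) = -8496892/3971 = -2139.74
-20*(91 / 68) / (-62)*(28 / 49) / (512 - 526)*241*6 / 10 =-9399/3689 = -2.55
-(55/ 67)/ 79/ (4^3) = -55/338752 = 0.00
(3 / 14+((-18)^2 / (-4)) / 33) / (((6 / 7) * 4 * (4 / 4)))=-115/176 = -0.65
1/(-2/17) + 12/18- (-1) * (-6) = -83/6 = -13.83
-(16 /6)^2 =-64/9 = -7.11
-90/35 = -18/7 = -2.57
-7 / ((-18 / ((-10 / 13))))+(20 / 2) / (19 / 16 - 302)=-187175/563121 = -0.33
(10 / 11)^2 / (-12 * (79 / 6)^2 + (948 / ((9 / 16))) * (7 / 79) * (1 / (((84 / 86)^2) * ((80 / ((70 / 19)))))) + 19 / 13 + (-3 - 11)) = -166725/420755962 = 0.00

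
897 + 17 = 914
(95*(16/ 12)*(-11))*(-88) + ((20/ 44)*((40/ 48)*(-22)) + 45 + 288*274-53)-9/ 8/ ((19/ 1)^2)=581957983/2888 = 201509.00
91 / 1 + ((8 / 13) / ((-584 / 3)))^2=81954700/900601 = 91.00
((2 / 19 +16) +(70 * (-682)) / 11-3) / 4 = -82211/76 = -1081.72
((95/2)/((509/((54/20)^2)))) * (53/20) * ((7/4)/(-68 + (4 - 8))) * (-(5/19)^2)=30051/9903104 = 0.00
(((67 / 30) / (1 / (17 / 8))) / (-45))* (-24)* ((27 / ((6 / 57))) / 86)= 64923/8600 = 7.55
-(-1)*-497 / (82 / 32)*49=-389648/41 = -9503.61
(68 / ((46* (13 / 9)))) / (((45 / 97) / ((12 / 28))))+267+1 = 2814514/10465 = 268.95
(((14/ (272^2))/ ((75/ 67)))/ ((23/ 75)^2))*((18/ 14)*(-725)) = -32788125/19568768 = -1.68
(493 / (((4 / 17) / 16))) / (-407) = -33524/407 = -82.37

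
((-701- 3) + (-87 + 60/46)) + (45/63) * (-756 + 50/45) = -1925579/1449 = -1328.90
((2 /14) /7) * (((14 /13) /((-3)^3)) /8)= -1/9828 = 0.00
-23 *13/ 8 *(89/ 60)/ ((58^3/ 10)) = -26611/9365376 = 0.00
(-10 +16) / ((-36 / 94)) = -47/3 = -15.67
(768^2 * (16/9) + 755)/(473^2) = 1049331/223729 = 4.69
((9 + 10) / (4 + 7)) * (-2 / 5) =-38/55 = -0.69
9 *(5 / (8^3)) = 45/512 = 0.09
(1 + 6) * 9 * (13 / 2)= 819/2 = 409.50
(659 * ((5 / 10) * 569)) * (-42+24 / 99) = -258355019/33 = -7828939.97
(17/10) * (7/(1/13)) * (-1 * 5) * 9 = -13923/2 = -6961.50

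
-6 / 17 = -0.35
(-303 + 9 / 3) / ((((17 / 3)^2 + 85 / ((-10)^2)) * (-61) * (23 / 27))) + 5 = 43077995/8323999 = 5.18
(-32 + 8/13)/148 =-102/481 = -0.21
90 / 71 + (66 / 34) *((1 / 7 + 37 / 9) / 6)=201044/76041 = 2.64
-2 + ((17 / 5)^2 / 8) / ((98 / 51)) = -24461/19600 = -1.25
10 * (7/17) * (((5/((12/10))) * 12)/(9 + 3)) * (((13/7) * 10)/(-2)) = -8125/51 = -159.31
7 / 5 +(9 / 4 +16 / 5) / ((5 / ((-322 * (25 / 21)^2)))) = -312493/630 = -496.02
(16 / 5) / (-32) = -1/10 = -0.10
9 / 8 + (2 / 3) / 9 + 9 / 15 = 1943/1080 = 1.80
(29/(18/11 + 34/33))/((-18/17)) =-493/48 = -10.27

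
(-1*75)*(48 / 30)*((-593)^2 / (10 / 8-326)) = 56263840/433 = 129939.58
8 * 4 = 32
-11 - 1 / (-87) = -956/87 = -10.99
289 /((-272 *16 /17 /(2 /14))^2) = 289/3211264 = 0.00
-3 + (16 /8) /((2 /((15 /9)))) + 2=2/3 = 0.67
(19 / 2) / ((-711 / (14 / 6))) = -133/4266 = -0.03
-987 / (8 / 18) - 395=-10463/4 = -2615.75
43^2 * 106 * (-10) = -1959940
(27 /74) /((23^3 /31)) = 837/900358 = 0.00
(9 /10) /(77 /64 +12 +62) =288/24065 = 0.01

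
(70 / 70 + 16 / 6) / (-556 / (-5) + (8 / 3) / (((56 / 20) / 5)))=0.03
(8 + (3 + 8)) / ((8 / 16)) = 38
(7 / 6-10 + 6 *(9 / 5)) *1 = 59/30 = 1.97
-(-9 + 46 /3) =-19/3 = -6.33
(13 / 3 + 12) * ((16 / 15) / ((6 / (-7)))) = -2744/135 = -20.33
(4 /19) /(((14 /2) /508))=2032/133 = 15.28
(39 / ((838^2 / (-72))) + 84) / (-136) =-0.62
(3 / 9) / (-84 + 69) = -0.02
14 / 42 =1/3 = 0.33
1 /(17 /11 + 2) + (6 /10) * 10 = 245/39 = 6.28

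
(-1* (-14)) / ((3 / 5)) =70/3 = 23.33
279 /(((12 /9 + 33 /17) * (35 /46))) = 654534/5845 = 111.98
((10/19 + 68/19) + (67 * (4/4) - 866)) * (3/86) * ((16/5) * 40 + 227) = -16084695/1634 = -9843.75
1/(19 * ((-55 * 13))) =-1/13585 = 0.00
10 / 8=5/4 = 1.25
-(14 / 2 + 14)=-21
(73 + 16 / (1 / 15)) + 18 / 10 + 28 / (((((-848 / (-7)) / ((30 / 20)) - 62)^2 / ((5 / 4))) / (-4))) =314.40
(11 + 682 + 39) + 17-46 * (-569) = 26923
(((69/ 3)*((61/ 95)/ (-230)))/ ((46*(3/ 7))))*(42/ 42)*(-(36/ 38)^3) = 207522/74934575 = 0.00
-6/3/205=-2/205 = -0.01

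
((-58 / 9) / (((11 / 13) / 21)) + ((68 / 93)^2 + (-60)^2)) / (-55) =-65466958/1046529 = -62.56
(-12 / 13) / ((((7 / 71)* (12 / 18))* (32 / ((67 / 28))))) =-42813/40768 = -1.05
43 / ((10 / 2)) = 43/5 = 8.60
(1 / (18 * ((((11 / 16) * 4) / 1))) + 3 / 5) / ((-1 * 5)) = -0.12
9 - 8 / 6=23/3 = 7.67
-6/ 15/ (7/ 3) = -6/35 = -0.17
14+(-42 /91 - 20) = -84/13 = -6.46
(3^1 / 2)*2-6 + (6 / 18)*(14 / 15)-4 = -301/45 = -6.69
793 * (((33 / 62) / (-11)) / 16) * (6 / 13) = -549/496 = -1.11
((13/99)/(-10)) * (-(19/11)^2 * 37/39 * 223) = 2978611/359370 = 8.29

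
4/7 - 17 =-115/7 = -16.43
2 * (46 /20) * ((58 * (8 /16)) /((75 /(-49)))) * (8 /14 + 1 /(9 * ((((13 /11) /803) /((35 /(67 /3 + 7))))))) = -924382627/117000 = -7900.71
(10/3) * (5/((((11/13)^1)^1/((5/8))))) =1625/132 = 12.31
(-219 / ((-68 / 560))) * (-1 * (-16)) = 490560/17 = 28856.47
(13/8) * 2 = 13/4 = 3.25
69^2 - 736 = 4025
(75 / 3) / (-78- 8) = -25/86 = -0.29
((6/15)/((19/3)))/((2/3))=9/95 = 0.09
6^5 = 7776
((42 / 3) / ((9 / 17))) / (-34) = -0.78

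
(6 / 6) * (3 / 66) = 1/22 = 0.05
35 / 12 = 2.92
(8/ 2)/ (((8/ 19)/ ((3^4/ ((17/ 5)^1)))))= 7695/34 = 226.32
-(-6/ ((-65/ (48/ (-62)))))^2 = -20736/4060225 = -0.01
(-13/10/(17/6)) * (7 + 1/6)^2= -24037/1020 = -23.57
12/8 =3/2 = 1.50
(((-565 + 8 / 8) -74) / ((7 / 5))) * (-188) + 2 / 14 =599721/7 = 85674.43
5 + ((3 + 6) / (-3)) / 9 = 14/3 = 4.67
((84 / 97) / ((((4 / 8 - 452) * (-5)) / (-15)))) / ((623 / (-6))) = 144/2598533 = 0.00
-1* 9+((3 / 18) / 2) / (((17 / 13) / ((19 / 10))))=-18113/2040 = -8.88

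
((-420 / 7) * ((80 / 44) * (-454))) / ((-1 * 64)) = -17025/22 = -773.86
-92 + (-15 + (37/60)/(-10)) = -64237/600 = -107.06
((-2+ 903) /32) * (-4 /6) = -901/48 = -18.77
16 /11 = 1.45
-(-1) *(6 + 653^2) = 426415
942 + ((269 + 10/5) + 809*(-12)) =-8495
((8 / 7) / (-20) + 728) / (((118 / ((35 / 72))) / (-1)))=-12739/4248 = -3.00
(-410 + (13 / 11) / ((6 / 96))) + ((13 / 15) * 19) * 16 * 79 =3369758/165 = 20422.78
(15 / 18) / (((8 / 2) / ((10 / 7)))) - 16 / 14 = -71/84 = -0.85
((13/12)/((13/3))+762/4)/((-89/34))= -12971/178 = -72.87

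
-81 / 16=-5.06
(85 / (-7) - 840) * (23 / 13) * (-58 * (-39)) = -3410275.71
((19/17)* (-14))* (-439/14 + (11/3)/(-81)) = 491.36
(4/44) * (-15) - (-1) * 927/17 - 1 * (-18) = 13308/187 = 71.17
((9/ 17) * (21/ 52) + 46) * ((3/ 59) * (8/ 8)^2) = 122559/52156 = 2.35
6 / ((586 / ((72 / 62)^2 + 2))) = 9654/281573 = 0.03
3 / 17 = 0.18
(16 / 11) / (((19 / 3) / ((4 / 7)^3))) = 3072/71687 = 0.04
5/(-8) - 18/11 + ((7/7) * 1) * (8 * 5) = 3321/88 = 37.74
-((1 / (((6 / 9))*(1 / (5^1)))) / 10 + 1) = -7/4 = -1.75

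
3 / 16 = 0.19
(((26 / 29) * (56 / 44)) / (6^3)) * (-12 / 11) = -182/31581 = -0.01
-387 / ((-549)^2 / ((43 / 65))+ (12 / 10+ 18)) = -27735/32653151 = 0.00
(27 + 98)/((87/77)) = 9625/87 = 110.63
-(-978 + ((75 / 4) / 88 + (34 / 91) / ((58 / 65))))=69838823/71456 = 977.37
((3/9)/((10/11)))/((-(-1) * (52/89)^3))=1.84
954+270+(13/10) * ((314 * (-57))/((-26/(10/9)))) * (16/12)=22948/9 = 2549.78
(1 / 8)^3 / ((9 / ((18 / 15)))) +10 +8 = 18.00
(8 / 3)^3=512/27 = 18.96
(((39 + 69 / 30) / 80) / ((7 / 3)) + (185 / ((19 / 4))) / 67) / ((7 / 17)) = 13894457/7128800 = 1.95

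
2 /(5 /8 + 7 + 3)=0.19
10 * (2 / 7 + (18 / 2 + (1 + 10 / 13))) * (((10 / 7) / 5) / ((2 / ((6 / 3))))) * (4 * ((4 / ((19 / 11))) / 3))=97.53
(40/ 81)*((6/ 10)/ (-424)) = -1/1431 = 0.00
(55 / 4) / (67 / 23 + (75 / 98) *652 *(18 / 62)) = 1921535/20651692 = 0.09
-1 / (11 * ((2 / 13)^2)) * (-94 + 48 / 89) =702871/1958 = 358.97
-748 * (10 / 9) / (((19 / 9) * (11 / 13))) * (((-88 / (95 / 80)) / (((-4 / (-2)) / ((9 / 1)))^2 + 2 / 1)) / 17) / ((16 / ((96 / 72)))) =82.47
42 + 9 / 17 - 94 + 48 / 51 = -859/17 = -50.53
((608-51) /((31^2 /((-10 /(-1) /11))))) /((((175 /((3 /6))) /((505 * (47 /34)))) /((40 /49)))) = 52881580/61639501 = 0.86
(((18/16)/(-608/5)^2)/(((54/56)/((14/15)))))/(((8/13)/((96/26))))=245/554496 = 0.00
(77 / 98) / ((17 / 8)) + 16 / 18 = 1348/1071 = 1.26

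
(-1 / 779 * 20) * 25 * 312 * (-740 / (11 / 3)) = 346320000/8569 = 40415.45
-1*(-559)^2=-312481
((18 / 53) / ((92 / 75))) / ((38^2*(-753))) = -225/883638472 = 0.00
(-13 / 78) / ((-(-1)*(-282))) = 1/1692 = 0.00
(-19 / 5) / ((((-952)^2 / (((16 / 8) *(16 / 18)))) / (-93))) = 589/849660 = 0.00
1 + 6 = 7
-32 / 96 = -1/3 = -0.33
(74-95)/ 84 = -0.25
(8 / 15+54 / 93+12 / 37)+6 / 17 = 523912/292485 = 1.79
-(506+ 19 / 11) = -507.73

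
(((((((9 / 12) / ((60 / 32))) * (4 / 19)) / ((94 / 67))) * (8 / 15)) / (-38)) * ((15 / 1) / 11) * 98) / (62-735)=105056/628033505 = 0.00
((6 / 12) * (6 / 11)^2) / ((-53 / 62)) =-1116/6413 = -0.17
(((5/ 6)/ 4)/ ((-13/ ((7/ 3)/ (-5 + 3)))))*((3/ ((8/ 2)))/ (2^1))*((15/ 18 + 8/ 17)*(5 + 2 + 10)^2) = 79135/29952 = 2.64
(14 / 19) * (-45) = -630/19 = -33.16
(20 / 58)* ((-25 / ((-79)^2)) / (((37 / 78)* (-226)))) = 9750/756715009 = 0.00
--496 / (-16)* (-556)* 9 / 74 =77562/37 = 2096.27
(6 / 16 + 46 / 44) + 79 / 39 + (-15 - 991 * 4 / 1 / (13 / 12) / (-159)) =2084375/181896 = 11.46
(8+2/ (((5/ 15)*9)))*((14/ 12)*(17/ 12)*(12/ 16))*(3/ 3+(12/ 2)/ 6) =1547/72 = 21.49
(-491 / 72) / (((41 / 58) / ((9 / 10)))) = -14239/1640 = -8.68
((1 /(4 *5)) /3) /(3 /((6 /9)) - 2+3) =1/330 = 0.00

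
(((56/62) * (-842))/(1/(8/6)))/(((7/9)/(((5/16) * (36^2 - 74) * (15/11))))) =-231507900/341 = -678908.80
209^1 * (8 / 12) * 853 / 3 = 356554/9 = 39617.11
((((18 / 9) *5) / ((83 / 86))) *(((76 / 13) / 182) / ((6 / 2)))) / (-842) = -16340/124012707 = 0.00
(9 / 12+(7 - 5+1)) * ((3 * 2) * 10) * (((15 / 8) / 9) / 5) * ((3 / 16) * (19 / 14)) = 2.39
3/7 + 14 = 101/7 = 14.43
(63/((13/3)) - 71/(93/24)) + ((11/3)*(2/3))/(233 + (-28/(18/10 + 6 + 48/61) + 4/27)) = -915584369/242636225 = -3.77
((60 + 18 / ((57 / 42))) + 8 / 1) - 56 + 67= 92.26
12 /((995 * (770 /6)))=36/383075 = 0.00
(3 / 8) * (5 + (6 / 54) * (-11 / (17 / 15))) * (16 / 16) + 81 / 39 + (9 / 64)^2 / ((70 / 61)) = 225880441/63365120 = 3.56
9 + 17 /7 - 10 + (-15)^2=1585/7 = 226.43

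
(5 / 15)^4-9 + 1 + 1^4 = -566/81 = -6.99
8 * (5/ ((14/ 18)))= 360/7 = 51.43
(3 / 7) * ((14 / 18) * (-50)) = -50/3 = -16.67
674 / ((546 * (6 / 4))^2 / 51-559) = 0.05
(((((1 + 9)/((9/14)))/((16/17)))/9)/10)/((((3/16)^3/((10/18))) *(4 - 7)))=-304640/59049 = -5.16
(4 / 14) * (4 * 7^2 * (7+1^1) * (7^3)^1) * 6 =921984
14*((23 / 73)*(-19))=-6118/73 = -83.81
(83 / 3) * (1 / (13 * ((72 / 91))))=581/216 = 2.69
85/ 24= 3.54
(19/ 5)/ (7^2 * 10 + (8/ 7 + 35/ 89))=11837/1531135 = 0.01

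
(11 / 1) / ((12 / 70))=385/6 = 64.17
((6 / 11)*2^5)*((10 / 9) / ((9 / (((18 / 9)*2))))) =2560/297 = 8.62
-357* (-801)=285957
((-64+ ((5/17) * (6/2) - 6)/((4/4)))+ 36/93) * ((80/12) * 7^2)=-35496580/1581 = -22451.98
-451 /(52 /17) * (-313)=2399771/52 = 46149.44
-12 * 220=-2640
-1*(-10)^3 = 1000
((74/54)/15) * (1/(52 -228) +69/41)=447811/2922480 = 0.15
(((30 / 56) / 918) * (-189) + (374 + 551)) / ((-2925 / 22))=-276727/39780 = -6.96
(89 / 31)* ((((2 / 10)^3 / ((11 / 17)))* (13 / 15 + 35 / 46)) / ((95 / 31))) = 0.02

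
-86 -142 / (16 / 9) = -1327/8 = -165.88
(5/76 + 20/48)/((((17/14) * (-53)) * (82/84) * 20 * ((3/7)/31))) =-116963/4211274 = -0.03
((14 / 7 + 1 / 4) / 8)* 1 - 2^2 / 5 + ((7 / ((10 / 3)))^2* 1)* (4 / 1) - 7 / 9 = 117673/7200 = 16.34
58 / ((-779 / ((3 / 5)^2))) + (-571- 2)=-11159697/19475 = -573.03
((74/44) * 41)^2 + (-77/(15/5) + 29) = 6908707/1452 = 4758.06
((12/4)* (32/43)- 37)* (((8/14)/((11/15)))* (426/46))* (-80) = 66456000/3311 = 20071.28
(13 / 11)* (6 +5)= 13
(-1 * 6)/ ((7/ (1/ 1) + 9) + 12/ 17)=-51/142 = -0.36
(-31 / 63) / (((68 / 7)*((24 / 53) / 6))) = -1643/2448 = -0.67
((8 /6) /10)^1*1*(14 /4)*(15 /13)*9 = 63/13 = 4.85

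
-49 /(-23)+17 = 19.13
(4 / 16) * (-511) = -511/4 = -127.75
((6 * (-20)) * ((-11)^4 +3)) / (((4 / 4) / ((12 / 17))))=-21087360/17 = -1240432.94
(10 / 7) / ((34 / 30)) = 150/119 = 1.26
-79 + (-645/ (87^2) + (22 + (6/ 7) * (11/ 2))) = -924923/17661 = -52.37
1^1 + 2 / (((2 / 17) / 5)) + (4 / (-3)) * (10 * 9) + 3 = -31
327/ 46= 7.11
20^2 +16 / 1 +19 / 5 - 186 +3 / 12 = 4681/20 = 234.05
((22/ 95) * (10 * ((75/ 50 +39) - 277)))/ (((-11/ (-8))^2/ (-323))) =93568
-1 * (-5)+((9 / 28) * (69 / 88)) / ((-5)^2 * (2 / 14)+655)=5.00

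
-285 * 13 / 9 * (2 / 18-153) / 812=424840/5481 = 77.51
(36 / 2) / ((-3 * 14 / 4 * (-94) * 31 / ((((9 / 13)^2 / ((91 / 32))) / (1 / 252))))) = 559872/22407203 = 0.02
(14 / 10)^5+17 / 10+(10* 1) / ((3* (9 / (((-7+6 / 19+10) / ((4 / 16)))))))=4271623/356250 = 11.99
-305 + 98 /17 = -5087/17 = -299.24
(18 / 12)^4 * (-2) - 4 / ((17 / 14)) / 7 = -1441/136 = -10.60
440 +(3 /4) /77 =135523/308 = 440.01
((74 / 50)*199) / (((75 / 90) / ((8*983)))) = 347415792/125 = 2779326.34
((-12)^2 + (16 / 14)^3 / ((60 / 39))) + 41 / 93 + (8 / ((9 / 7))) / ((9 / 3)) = 211708363/1435455 = 147.49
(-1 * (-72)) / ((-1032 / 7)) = -21/43 = -0.49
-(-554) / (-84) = -277/42 = -6.60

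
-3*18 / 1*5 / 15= -18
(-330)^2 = 108900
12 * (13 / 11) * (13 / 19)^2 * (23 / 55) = 606372/218405 = 2.78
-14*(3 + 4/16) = -45.50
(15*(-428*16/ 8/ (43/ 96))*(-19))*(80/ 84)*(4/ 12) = 52044800/301 = 172906.31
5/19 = 0.26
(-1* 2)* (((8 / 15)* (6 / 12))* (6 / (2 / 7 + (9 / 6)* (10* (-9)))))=112/4715 = 0.02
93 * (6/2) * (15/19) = 4185/19 = 220.26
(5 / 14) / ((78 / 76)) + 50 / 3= 4645/273 = 17.01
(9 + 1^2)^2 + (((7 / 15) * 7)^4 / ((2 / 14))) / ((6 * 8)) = 283353607/2430000 = 116.61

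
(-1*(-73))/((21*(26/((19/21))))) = 1387/11466 = 0.12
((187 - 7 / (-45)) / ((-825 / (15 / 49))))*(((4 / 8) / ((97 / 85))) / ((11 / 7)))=-71587/3697155 = -0.02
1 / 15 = 0.07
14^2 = 196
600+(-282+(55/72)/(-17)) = 389177/1224 = 317.96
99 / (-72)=-11/8 = -1.38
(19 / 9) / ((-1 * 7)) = -19/63 = -0.30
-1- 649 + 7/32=-20793/32 = -649.78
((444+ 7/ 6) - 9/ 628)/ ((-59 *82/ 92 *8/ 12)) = -19289341/1519132 = -12.70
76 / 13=5.85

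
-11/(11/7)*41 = -287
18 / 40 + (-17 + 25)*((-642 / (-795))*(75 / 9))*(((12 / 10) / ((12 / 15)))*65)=5564477/1060 = 5249.51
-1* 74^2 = -5476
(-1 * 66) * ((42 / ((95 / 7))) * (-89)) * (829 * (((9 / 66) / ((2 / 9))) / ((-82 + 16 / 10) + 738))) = 292836789/20824 = 14062.47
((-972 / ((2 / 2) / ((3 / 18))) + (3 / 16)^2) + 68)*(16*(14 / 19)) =-168385/152 = -1107.80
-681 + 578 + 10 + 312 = 219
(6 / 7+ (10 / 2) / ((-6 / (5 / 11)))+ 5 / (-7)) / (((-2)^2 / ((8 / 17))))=-109/3927 = -0.03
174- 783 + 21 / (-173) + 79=-91711/173 = -530.12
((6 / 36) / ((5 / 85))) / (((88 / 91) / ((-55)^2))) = 425425/48 = 8863.02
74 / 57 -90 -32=-120.70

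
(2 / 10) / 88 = 1/440 = 0.00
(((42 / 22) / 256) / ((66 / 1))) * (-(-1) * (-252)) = -441/15488 = -0.03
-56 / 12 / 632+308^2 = 89931065/948 = 94863.99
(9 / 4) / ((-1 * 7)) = -9/28 = -0.32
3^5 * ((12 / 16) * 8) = 1458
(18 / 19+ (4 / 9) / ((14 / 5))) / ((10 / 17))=11254/5985 = 1.88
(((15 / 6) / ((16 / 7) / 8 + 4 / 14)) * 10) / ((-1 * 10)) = -35/8 = -4.38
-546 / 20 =-273/10 = -27.30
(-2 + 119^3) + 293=1685450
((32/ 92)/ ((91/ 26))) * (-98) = -224/23 = -9.74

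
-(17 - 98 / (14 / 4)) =11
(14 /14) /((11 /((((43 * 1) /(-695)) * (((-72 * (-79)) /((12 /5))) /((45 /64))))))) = -434816/22935 = -18.96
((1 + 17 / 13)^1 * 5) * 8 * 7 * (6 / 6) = 8400/13 = 646.15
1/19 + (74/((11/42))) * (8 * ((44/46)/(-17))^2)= 20939185/2904739 = 7.21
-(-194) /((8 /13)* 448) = 0.70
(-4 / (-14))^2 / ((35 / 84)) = 48/245 = 0.20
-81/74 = -1.09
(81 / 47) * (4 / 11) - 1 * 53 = -27077/517 = -52.37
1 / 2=0.50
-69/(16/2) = -69/8 = -8.62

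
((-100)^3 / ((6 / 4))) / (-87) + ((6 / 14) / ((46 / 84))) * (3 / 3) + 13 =7676.62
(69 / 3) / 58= 23/58 = 0.40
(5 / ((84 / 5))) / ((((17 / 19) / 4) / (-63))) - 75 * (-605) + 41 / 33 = 25409047/561 = 45292.42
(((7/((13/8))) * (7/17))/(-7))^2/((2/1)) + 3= 148091/48841 = 3.03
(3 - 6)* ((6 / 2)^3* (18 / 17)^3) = -472392/4913 = -96.15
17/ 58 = 0.29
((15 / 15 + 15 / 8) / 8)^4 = 279841/16777216 = 0.02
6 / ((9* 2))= 1/3 = 0.33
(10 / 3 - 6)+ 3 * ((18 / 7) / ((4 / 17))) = 1265/42 = 30.12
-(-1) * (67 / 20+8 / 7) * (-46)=-206.67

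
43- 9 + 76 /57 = 35.33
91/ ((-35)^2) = 13/175 = 0.07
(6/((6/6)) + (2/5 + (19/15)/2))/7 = 211/210 = 1.00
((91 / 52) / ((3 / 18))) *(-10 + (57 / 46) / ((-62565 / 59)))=-201482841/1918660 = -105.01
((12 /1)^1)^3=1728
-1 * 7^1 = -7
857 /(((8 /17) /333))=4851477/8 = 606434.62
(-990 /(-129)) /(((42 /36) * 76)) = 495/5719 = 0.09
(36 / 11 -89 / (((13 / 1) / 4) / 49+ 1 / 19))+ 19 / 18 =-65244677/87714 = -743.83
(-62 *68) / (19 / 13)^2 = -712504/361 = -1973.70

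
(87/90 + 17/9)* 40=1028/9 = 114.22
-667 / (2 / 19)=-12673/2 = -6336.50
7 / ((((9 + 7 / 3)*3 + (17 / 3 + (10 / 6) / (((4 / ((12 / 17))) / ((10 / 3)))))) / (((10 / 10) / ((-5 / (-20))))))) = 0.69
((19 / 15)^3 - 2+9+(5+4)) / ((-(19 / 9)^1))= -60859/7125 = -8.54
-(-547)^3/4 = 163667323/4 = 40916830.75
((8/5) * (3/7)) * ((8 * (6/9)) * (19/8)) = 304/35 = 8.69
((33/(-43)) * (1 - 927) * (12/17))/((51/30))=3666960/12427 = 295.08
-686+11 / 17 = -11651/17 = -685.35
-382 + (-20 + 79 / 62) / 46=-1090625/2852 = -382.41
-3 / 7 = -0.43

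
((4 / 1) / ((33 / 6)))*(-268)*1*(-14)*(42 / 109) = 1260672/1199 = 1051.44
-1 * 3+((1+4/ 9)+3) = 13/9 = 1.44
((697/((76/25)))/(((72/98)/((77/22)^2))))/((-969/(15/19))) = -12305125/3950784 = -3.11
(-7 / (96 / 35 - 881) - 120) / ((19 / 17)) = -62703395/584041 = -107.36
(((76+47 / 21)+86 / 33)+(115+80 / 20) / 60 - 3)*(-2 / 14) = -368803/32340 = -11.40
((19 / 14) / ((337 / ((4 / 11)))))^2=1444/673350601 = 0.00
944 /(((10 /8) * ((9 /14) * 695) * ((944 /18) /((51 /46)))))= 2856/79925 = 0.04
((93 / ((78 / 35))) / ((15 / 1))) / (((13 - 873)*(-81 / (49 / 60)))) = 10633/326008800 = 0.00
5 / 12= 0.42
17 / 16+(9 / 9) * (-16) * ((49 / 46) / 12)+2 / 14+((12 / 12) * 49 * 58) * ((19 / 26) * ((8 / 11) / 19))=87614381/1105104 = 79.28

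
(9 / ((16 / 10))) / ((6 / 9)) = 135/16 = 8.44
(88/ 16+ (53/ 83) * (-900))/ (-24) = 23.72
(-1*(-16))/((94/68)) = 544/47 = 11.57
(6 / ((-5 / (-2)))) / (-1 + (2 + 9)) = 6/25 = 0.24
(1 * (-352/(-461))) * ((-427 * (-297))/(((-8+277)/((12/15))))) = 178561152/620045 = 287.98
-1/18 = -0.06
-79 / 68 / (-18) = 79/1224 = 0.06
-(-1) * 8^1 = 8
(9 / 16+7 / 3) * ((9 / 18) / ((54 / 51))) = 2363/1728 = 1.37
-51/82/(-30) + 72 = 59057/820 = 72.02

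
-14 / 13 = -1.08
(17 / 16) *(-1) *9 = -153/16 = -9.56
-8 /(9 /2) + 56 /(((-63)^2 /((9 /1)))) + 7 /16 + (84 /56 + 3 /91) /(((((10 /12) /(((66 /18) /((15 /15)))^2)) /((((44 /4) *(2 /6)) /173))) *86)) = -588392513/487403280 = -1.21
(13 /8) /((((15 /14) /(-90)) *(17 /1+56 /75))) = -20475/2662 = -7.69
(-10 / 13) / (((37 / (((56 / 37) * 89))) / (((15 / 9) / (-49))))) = 35600/373737 = 0.10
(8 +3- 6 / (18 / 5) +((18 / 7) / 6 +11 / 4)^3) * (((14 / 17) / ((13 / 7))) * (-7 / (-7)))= 2729563/148512 = 18.38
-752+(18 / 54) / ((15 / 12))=-11276/15 = -751.73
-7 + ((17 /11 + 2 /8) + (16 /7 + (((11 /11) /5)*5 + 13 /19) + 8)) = 39591/5852 = 6.77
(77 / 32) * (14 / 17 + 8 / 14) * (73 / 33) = 6059/816 = 7.43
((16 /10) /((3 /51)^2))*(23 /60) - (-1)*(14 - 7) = 13819/75 = 184.25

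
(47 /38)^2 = 2209/1444 = 1.53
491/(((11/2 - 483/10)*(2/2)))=-2455/214 = -11.47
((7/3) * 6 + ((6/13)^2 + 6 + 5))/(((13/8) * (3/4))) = 136352/6591 = 20.69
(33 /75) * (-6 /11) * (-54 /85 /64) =81/34000 = 0.00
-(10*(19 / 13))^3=-6859000/2197 = -3121.98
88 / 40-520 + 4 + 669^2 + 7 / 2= 4470507/10 = 447050.70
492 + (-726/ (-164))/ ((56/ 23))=2267613/4592 = 493.82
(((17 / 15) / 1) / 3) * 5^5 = 10625/9 = 1180.56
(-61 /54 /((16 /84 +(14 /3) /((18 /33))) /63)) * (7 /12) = -20923/4408 = -4.75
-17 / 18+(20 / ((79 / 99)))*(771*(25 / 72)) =4769891/711 = 6708.71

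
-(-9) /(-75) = -3/25 = -0.12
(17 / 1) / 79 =17/79 = 0.22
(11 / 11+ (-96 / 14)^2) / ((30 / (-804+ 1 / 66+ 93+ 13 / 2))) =-27351272/24255 = -1127.65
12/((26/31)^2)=2883/169 = 17.06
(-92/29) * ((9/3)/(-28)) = 69/203 = 0.34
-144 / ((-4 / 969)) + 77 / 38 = 1325669/38 = 34886.03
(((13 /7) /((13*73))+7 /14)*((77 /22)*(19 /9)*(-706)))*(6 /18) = -127433/146 = -872.83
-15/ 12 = -5/4 = -1.25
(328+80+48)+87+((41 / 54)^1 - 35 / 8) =116507/216 = 539.38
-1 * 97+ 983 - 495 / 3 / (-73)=64843/73 = 888.26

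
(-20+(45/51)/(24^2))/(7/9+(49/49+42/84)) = -195825/22304 = -8.78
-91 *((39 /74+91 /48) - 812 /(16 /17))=139042631/1776 = 78289.77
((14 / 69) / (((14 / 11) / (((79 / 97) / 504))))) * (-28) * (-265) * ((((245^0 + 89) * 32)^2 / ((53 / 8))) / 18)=889856000/6693 = 132953.23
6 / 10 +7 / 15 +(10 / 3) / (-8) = 13/20 = 0.65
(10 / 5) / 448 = 1/224 = 0.00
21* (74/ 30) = 259/5 = 51.80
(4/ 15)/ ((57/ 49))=196/855 = 0.23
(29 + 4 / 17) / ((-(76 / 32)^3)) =-254464/116603 = -2.18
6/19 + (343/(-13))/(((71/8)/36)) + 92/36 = -16438871/157833 = -104.15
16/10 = 8/5 = 1.60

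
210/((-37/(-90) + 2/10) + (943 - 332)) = 3780/11009 = 0.34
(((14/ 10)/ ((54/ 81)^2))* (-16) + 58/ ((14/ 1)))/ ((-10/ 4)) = 3238/175 = 18.50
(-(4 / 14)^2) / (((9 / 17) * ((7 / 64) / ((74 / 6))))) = -161024/9261 = -17.39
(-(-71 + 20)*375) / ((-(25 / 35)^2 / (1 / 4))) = -9371.25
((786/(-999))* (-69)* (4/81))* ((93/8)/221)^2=2895493/390337272 = 0.01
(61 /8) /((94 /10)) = 305/376 = 0.81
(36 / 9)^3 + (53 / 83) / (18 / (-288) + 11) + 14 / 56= 3736317/58100 = 64.31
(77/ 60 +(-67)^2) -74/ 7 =1881479/420 = 4479.71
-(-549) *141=77409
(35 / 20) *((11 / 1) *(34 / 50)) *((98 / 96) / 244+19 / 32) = 7.83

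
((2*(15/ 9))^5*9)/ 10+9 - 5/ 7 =71566/189 = 378.66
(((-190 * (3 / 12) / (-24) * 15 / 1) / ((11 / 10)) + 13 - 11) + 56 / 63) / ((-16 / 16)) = -23663/792 = -29.88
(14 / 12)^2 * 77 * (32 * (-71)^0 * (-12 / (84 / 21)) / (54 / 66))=-332024/27 = -12297.19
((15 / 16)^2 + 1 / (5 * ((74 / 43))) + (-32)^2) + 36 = 50248729/47360 = 1061.00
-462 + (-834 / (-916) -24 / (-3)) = -207515/458 = -453.09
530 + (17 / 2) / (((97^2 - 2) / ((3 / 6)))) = 19942857/37628 = 530.00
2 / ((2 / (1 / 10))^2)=1/200 = 0.00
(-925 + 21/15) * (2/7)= -9236/35 = -263.89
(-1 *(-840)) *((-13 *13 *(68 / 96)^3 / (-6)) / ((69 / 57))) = 552147505/79488 = 6946.30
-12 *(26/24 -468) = 5603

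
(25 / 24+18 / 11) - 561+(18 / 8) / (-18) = -73715/132 = -558.45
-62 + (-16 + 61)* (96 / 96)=-17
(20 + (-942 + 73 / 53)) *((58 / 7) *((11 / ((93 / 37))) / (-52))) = 575903779/897078 = 641.98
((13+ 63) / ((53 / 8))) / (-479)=-608/25387 = -0.02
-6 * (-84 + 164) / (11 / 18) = -8640/11 = -785.45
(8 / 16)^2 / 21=1/84 = 0.01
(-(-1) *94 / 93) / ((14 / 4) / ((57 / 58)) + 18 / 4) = 3572/28489 = 0.13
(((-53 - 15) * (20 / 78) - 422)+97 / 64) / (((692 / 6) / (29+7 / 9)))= -113.07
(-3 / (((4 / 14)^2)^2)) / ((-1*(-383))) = -7203/6128 = -1.18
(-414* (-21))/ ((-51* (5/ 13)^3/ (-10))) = 12733812/425 = 29961.91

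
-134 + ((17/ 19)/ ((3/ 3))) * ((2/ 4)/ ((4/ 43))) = -19637/152 = -129.19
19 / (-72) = -19/72 = -0.26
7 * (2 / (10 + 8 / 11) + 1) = 490/59 = 8.31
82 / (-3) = -82/3 = -27.33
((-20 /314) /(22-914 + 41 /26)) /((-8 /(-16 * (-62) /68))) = -8060/61790019 = 0.00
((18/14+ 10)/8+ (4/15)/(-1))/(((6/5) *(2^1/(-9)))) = -961/224 = -4.29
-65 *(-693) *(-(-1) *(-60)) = -2702700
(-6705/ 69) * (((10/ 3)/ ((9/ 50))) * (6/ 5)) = -149000/69 = -2159.42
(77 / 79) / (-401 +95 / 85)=-119/48822 = 0.00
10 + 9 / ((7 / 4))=106/7 = 15.14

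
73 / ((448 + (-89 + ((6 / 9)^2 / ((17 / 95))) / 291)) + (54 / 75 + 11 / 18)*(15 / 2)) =65003580/328572499 = 0.20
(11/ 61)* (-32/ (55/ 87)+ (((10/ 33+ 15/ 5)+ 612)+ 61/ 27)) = 102.24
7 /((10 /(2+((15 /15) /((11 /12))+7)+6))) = 1239/110 = 11.26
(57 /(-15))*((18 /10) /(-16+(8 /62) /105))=111321/260380 = 0.43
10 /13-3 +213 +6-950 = -9532/13 = -733.23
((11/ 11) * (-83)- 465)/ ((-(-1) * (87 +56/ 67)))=-36716/5885 = -6.24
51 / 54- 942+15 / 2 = -933.56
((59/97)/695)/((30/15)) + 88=11865099/134830 = 88.00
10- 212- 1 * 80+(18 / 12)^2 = -1119/4 = -279.75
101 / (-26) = -101/26 = -3.88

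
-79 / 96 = -0.82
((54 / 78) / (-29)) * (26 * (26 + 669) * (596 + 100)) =-300240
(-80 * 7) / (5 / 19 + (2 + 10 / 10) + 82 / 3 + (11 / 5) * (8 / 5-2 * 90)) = 199500/128921 = 1.55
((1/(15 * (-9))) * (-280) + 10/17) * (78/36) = 7943/1377 = 5.77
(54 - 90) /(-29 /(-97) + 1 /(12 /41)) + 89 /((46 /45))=15394041/198950 = 77.38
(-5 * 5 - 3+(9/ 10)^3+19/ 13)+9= -218523/13000 = -16.81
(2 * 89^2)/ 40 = 7921/20 = 396.05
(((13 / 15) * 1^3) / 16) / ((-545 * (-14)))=13/1831200 = 0.00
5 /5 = 1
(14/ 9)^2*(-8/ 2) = -784/81 = -9.68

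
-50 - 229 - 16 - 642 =-937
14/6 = 7/3 = 2.33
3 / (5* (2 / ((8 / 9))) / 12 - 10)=-48/145 = -0.33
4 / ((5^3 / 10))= 8/25 = 0.32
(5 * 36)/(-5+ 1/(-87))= -3915/109 = -35.92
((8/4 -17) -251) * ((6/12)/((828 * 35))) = -19/4140 = 0.00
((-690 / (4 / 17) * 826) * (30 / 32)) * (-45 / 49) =233573625/112 = 2085478.79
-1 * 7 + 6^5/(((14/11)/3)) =128255/7 = 18322.14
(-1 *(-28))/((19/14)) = 392/19 = 20.63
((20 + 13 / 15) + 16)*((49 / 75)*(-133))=-3603901/1125 = -3203.47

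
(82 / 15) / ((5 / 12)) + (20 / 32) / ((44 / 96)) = 3983/275 = 14.48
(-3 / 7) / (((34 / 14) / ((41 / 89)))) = -123/1513 = -0.08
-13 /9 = -1.44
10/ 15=2/3 = 0.67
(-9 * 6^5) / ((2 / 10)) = -349920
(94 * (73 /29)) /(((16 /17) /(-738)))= -185540.20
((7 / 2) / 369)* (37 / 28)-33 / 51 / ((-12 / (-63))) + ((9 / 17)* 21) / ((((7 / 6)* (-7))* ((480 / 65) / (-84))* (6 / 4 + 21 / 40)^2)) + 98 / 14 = 3338551/451656 = 7.39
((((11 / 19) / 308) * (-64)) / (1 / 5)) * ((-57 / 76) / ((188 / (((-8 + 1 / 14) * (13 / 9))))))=-2405/87514 = -0.03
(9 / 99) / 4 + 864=38017/44 = 864.02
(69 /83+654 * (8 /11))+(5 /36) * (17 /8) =125361925/262944 = 476.76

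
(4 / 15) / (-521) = -4/7815 = 0.00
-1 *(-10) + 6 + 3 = 19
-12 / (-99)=4/33 = 0.12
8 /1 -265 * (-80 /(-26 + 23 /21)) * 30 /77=-1861976/5753 = -323.65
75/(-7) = -75/7 = -10.71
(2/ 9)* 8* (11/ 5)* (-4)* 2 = -1408/45 = -31.29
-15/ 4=-3.75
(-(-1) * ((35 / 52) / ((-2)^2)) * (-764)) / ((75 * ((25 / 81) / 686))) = -3809.83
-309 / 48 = -103/16 = -6.44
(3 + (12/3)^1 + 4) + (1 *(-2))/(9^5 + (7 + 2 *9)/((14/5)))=9094893/826811 = 11.00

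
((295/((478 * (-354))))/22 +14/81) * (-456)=-5591947/70983 = -78.78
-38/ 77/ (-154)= 19/5929 = 0.00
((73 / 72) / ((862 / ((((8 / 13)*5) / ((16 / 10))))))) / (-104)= -1825/83910528 = 0.00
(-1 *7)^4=2401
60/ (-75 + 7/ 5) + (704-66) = 58621/92 = 637.18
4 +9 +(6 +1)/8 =111/8 = 13.88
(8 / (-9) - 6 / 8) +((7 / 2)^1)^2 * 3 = 316/9 = 35.11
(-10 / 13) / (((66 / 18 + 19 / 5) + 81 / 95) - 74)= 2850/243347 = 0.01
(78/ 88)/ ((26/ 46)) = 69/44 = 1.57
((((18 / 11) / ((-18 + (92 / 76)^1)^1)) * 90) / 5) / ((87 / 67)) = -137484/101761 = -1.35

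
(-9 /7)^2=81/49 = 1.65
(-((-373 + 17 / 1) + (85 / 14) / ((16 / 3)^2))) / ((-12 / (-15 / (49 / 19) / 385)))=24227641/54089728 = 0.45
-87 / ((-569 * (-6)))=-29/1138 = -0.03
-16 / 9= -1.78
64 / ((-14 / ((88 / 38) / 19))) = -1408/2527 = -0.56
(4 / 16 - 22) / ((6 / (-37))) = 134.12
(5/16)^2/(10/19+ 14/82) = 19475/139008 = 0.14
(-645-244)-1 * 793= -1682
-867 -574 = -1441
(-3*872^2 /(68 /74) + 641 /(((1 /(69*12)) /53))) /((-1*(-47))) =436002636/799 = 545685.40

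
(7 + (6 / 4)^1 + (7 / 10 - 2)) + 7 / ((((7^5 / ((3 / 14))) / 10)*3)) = 605077/84035 = 7.20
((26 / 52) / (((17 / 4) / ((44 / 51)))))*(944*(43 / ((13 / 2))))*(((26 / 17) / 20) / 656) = 223256/3021495 = 0.07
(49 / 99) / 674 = 49/66726 = 0.00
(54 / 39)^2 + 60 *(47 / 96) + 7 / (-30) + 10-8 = 670433/20280 = 33.06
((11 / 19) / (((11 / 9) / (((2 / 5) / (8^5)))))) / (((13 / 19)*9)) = 1/1064960 = 0.00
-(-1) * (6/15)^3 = 8/125 = 0.06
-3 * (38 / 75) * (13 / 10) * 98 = -24206/125 = -193.65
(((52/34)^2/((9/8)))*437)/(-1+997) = 590824/647649 = 0.91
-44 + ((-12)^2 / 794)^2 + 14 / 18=-61263245/1418481 = -43.19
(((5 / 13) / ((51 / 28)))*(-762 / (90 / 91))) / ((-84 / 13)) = 11557/459 = 25.18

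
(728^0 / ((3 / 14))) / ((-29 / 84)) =-392/29 = -13.52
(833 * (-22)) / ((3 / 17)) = -311542/3 = -103847.33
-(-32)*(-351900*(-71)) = 799516800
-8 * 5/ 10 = -4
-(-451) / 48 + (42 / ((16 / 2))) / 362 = 9.41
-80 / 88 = -0.91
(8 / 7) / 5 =8/35 = 0.23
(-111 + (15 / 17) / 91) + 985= 1352093/1547 = 874.01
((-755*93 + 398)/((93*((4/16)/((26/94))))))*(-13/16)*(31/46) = 11799073/25944 = 454.79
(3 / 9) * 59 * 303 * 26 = 154934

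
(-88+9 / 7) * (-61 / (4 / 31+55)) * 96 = 9211.10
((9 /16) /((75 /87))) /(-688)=-261/275200 = 0.00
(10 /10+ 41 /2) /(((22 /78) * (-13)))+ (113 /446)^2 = -12689623/2188076 = -5.80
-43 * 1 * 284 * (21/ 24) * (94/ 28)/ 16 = -2242.05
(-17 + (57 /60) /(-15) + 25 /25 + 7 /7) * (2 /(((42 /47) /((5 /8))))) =-212393/10080 = -21.07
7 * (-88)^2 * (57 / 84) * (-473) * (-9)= 156589488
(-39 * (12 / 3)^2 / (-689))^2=2304/2809 = 0.82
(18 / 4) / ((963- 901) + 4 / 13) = 13/180 = 0.07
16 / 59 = 0.27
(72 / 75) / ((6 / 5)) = 0.80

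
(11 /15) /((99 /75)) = 5/9 = 0.56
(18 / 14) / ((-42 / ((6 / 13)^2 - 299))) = 151485/16562 = 9.15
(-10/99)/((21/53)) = -0.25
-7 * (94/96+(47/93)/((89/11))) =-965615/132432 = -7.29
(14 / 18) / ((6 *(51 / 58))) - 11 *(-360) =3960.15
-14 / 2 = -7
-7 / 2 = -3.50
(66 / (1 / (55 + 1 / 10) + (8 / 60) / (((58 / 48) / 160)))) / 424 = 6061/688152 = 0.01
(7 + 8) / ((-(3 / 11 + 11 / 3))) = -99/26 = -3.81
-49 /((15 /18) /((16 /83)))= -11.33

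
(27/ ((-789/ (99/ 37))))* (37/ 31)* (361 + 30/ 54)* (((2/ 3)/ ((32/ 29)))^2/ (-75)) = 15051377/78268800 = 0.19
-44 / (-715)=4/65 = 0.06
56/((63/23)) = 184/9 = 20.44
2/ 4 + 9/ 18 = 1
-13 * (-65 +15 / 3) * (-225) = -175500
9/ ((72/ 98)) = 49/4 = 12.25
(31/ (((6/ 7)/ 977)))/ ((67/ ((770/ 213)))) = 81623465/42813 = 1906.51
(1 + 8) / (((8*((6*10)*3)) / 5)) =1/32 = 0.03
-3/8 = -0.38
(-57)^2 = 3249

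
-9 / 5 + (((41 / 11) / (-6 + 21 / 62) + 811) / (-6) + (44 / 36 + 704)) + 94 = 76721771/115830 = 662.37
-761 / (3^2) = -761/9 = -84.56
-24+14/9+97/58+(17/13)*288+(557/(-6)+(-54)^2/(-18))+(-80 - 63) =-41.99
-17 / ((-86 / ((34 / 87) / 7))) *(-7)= -289/3741 = -0.08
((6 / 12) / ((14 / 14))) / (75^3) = 1/843750 = 0.00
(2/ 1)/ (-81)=-0.02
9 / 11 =0.82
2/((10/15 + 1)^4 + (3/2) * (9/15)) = 1620/6979 = 0.23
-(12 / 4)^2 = -9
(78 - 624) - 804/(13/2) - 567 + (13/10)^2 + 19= -1580803/1300 = -1216.00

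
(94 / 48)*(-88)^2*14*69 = 14649712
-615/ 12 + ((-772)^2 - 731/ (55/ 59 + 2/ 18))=595232.10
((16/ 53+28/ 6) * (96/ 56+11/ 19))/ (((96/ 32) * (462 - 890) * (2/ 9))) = -120475/3016972 = -0.04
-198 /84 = -33/14 = -2.36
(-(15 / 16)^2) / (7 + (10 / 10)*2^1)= -25/256 = -0.10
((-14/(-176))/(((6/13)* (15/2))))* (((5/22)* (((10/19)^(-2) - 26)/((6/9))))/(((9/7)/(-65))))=18541159/2090880 = 8.87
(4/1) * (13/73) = 52/73 = 0.71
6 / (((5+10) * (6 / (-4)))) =-4/15 = -0.27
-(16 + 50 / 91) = -1506/91 = -16.55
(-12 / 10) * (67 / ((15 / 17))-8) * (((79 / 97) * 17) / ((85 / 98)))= -15778196/12125 = -1301.29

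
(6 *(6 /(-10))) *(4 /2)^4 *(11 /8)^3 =-11979/80 = -149.74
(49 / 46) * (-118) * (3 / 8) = -8673/184 = -47.14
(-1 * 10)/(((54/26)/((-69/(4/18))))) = 1495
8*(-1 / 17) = -8/17 = -0.47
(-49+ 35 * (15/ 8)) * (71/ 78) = 9443/624 = 15.13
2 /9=0.22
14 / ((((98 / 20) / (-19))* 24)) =-95/42 = -2.26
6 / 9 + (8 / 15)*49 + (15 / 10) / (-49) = 26.77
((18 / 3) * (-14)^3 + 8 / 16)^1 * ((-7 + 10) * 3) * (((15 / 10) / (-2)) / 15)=296343/40 = 7408.58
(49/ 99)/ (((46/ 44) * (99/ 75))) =2450/6831 = 0.36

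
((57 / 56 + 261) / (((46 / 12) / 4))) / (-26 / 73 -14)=-3213387/168728 = -19.04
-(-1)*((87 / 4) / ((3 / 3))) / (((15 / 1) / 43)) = 1247/20 = 62.35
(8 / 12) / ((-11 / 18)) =-12/11 = -1.09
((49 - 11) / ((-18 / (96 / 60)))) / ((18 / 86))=-16.14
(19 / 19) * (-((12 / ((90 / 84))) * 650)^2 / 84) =-1892800/3 = -630933.33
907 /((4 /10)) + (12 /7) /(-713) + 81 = 23442703/9982 = 2348.50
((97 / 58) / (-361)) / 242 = -97/5066996 = 0.00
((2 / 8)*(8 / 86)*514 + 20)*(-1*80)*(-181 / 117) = 6631840/1677 = 3954.59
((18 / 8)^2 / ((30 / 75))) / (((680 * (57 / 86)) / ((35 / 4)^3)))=49777875/2646016 = 18.81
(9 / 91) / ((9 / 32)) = 32/91 = 0.35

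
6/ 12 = 1/2 = 0.50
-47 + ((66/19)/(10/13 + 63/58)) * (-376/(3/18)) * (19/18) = -6302841/1399 = -4505.25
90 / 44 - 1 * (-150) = 3345/22 = 152.05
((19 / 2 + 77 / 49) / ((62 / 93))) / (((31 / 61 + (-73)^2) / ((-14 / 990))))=-1891/42913200 = 0.00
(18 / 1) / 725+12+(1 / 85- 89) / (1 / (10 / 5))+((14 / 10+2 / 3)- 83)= -9128572/36975 = -246.88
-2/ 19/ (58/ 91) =-91/551 = -0.17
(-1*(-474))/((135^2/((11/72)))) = 869/218700 = 0.00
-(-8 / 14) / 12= 1/21 = 0.05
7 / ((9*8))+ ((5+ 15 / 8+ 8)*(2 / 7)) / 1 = 4.35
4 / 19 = 0.21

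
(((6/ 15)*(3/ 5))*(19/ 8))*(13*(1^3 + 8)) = 6669/100 = 66.69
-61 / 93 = -0.66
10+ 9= 19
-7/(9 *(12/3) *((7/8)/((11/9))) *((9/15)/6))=-220/81 = -2.72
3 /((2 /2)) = 3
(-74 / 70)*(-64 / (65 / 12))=28416/2275 = 12.49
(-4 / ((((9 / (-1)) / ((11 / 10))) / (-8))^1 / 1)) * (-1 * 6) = 352/15 = 23.47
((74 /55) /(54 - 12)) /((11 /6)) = 74/4235 = 0.02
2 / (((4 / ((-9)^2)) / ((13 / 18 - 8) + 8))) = 117/4 = 29.25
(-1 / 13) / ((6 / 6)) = -1/13 = -0.08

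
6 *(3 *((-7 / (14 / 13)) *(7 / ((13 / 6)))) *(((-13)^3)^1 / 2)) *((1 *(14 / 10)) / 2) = 290663.10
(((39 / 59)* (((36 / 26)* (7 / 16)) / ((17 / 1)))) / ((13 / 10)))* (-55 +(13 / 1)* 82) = 955395/52156 = 18.32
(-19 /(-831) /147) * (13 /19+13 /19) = 26/122157 = 0.00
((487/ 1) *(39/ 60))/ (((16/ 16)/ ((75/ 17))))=94965/68 = 1396.54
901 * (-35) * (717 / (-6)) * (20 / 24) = 37684325/12 = 3140360.42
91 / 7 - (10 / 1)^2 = -87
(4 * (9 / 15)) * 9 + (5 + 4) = 153/5 = 30.60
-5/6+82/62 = 91/186 = 0.49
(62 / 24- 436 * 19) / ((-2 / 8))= 99377/3 = 33125.67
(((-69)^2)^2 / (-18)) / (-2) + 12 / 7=17630031/28 = 629643.96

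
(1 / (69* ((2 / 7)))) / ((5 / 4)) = 14/345 = 0.04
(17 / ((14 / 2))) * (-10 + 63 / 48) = -2363/112 = -21.10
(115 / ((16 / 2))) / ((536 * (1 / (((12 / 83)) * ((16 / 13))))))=345/72293 = 0.00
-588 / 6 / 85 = -98/85 = -1.15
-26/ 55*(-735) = 3822/11 = 347.45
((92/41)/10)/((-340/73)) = -1679/34850 = -0.05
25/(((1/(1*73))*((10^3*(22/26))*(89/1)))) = 949/39160 = 0.02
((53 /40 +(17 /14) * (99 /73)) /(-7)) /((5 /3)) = -182229/715400 = -0.25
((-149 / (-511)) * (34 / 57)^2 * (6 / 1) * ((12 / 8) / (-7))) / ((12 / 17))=-732037/3873891 = -0.19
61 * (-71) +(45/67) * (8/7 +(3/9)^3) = -6092602/1407 = -4330.21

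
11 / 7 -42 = -283/7 = -40.43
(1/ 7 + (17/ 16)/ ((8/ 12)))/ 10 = 389/2240 = 0.17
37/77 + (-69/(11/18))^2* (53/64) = 143079323/13552 = 10557.80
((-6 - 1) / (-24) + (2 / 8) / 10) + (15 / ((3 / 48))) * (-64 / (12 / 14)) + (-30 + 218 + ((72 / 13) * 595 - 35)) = -11287613/780 = -14471.30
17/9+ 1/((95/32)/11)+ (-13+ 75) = 57793/855 = 67.59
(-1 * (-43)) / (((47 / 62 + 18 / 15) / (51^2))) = 34671330/607 = 57119.16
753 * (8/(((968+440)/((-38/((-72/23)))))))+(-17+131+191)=753847/2112 = 356.94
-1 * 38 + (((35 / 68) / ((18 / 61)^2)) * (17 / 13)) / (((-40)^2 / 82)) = -101367913/2695680 = -37.60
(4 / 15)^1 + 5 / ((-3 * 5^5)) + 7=13624/1875 = 7.27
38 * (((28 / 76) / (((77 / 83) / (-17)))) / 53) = -2822/583 = -4.84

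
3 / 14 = 0.21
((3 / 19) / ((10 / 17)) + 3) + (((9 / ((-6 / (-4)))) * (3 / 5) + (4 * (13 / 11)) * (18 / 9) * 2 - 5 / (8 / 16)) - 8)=3251/418 = 7.78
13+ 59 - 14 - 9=49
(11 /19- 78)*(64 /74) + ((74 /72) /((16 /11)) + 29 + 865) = 335178281/404928 = 827.75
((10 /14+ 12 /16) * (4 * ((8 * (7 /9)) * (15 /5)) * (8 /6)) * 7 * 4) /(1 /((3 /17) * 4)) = 146944/51 = 2881.25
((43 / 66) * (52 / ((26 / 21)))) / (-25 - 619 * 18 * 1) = -301/122837 = 0.00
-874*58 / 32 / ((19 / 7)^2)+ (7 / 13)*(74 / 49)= -2962905/13832 = -214.21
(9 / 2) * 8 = 36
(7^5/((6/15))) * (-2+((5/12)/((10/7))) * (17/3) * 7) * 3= 57900115/48 = 1206252.40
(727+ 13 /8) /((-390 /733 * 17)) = -1424219/17680 = -80.56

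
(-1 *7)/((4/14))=-49/2 = -24.50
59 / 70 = 0.84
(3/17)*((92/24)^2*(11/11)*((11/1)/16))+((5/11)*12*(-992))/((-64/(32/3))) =903.60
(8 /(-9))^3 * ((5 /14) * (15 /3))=-1.25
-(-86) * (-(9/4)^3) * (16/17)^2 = -250776/289 = -867.74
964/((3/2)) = 1928/3 = 642.67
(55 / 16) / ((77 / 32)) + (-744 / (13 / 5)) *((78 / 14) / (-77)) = 11930/539 = 22.13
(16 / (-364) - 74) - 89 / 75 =-513449/6825 = -75.23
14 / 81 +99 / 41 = 2.59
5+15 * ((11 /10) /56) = 593/112 = 5.29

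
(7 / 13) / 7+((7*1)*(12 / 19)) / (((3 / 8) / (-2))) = -23.50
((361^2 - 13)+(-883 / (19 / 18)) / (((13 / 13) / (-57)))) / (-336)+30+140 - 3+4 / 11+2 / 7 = -223043/616 = -362.08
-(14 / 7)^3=-8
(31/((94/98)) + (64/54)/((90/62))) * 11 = 20814299/57105 = 364.49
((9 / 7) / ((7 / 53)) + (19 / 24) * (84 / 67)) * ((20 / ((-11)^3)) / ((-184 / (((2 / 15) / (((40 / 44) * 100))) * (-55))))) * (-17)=239479/199343760 = 0.00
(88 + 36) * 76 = 9424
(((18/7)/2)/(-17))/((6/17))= -3/14 = -0.21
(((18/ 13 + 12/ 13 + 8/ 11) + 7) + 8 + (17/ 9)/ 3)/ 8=9008/3861 = 2.33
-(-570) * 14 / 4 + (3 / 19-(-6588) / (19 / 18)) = 156492/19 = 8236.42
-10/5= -2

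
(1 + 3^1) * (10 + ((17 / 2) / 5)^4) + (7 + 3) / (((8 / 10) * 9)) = 1682939/22500 = 74.80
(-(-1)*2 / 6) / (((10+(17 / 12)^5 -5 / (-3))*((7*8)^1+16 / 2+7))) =82944/306925687 = 0.00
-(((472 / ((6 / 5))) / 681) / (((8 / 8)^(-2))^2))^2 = -1392400/4173849 = -0.33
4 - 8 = -4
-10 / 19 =-0.53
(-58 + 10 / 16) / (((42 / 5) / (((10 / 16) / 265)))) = -765/47488 = -0.02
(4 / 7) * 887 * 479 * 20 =33989840/7 = 4855691.43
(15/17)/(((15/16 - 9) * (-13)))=0.01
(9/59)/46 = 9/2714 = 0.00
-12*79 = -948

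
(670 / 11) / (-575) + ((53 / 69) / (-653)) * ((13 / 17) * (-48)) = -881214/14042765 = -0.06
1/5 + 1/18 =23/90 = 0.26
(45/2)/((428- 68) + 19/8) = 180/2899 = 0.06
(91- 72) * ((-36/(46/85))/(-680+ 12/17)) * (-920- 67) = -243882765/132802 = -1836.44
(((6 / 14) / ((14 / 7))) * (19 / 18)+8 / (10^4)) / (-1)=-11917/52500 = -0.23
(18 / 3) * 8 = 48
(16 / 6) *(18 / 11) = 48/11 = 4.36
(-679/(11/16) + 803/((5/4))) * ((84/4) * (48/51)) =-6379968/935 = -6823.50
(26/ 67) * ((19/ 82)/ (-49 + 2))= -247/129109 = 0.00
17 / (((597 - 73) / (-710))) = -23.03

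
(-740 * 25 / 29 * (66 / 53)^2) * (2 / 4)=-40293000/81461 = -494.63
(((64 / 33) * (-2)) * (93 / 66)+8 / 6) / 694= -250/41987 = -0.01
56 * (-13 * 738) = -537264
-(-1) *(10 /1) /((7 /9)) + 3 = 111/7 = 15.86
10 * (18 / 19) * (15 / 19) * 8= 21600/361 = 59.83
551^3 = 167284151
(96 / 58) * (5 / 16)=15/29 = 0.52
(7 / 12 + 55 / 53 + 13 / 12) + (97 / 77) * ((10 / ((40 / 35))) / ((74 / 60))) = 1506745/129426 = 11.64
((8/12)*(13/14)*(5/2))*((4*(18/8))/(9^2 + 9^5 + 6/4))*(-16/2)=-520/275947 = 0.00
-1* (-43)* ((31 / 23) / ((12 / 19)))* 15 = 126635/92 = 1376.47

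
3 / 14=0.21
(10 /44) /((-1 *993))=-5/21846 = 0.00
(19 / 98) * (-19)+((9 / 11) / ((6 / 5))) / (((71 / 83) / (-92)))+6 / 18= -17606665/229614 = -76.68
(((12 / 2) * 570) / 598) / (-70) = -171/2093 = -0.08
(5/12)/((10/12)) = 0.50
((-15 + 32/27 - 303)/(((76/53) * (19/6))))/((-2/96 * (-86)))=-1813448/46569 = -38.94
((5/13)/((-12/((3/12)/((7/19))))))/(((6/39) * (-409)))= 95/274848 = 0.00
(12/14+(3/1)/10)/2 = 81/140 = 0.58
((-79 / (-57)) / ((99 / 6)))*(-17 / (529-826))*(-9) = -2686/62073 = -0.04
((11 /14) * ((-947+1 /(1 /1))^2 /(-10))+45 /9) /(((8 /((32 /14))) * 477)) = -4921688/116865 = -42.11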